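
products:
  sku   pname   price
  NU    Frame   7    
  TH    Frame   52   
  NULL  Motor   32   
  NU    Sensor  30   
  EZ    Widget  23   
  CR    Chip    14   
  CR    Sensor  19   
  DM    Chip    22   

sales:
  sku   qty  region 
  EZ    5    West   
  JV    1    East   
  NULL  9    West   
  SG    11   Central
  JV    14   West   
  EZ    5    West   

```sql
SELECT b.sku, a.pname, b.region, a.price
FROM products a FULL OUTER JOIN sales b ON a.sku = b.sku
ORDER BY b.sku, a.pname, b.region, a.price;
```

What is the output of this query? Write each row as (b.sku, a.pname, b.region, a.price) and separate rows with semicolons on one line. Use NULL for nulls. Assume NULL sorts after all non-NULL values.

FULL OUTER JOIN keeps every row from both sides; unmatched rows get NULL for the other side's columns.
Matching on a.sku = b.sku. A NULL in a compared column never satisfies the condition.
Matched pairs: 2; unmatched a rows kept: 7; unmatched b rows kept: 4.

(EZ, Widget, West, 23); (EZ, Widget, West, 23); (JV, NULL, East, NULL); (JV, NULL, West, NULL); (SG, NULL, Central, NULL); (NULL, Chip, NULL, 14); (NULL, Chip, NULL, 22); (NULL, Frame, NULL, 7); (NULL, Frame, NULL, 52); (NULL, Motor, NULL, 32); (NULL, Sensor, NULL, 19); (NULL, Sensor, NULL, 30); (NULL, NULL, West, NULL)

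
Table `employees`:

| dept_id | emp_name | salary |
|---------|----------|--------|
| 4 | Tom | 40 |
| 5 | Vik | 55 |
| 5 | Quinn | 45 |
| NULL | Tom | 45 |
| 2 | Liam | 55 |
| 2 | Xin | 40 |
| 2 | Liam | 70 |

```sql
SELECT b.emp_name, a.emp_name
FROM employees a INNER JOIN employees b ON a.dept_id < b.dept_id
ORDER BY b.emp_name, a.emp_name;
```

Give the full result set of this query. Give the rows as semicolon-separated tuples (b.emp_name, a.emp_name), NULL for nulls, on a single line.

INNER JOIN keeps only pairs where the ON condition holds.
Matching on a.dept_id < b.dept_id. A NULL in a compared column never satisfies the condition.
- a (dept_id=4) pairs with 2 row(s) of b.
- a (dept_id=5) has no partner → excluded.
- a (dept_id=5) has no partner → excluded.
- a (dept_id=NULL) has no partner → excluded.
- a (dept_id=2) pairs with 3 row(s) of b.
- a (dept_id=2) pairs with 3 row(s) of b.
- a (dept_id=2) pairs with 3 row(s) of b.

(Quinn, Liam); (Quinn, Liam); (Quinn, Tom); (Quinn, Xin); (Tom, Liam); (Tom, Liam); (Tom, Xin); (Vik, Liam); (Vik, Liam); (Vik, Tom); (Vik, Xin)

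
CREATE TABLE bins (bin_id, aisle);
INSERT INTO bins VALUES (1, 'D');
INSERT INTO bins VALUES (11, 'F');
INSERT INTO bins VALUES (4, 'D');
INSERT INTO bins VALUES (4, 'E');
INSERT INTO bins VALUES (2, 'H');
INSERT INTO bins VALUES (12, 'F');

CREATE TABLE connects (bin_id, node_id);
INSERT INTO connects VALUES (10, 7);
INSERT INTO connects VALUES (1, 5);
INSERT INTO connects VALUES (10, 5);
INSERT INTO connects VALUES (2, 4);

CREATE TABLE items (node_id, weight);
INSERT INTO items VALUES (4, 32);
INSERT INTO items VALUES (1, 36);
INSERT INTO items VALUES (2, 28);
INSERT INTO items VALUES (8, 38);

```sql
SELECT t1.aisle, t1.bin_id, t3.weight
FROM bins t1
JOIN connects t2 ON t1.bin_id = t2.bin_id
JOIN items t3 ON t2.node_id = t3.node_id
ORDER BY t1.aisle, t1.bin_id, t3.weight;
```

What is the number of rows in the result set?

1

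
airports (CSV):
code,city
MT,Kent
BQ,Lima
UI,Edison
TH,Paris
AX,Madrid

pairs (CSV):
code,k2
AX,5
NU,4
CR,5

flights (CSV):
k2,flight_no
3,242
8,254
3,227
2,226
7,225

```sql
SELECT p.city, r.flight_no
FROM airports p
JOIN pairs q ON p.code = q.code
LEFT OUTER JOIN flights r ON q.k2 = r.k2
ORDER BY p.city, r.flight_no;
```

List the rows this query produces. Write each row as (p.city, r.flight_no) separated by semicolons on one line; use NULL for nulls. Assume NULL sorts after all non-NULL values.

(Madrid, NULL)

Step 1 — p INNER JOIN q on code → 1 row(s).
Then LEFT JOIN `flights r` on k2: each of those 1 rows is kept; rows whose q.k2 has no match in r get NULL for r's columns.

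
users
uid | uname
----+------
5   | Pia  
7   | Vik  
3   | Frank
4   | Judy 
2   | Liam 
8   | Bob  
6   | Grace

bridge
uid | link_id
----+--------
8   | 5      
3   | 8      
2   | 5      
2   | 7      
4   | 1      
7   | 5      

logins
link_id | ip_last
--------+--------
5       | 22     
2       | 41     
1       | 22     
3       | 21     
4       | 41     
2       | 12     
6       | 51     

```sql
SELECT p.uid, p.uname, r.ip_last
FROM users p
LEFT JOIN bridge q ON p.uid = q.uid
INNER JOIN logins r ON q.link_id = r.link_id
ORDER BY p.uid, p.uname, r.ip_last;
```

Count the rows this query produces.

Evaluate left to right. First `users p LEFT JOIN bridge q` on uid: 8 row(s).
Then INNER JOIN `logins r` on link_id: keep only rows whose q.link_id appears in r.
Result: 4 row(s).

4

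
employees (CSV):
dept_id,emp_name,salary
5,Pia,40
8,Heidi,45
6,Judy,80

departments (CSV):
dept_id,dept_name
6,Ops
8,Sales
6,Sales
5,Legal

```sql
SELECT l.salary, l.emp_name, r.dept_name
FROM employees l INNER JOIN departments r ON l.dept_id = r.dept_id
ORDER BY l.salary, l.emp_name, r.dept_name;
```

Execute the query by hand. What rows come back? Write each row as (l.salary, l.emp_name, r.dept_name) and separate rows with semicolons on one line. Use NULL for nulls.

INNER JOIN keeps only pairs where the ON condition holds.
Matching on l.dept_id = r.dept_id.
- l[0] dept_id=5 → 1 match(es) in r → 1 row(s).
- l[1] dept_id=8 → 1 match(es) in r → 1 row(s).
- l[2] dept_id=6 → 2 match(es) in r → 2 row(s).
After projecting and ordering:
l.salary | l.emp_name | r.dept_name
40 | Pia | Legal
45 | Heidi | Sales
80 | Judy | Ops
80 | Judy | Sales

(40, Pia, Legal); (45, Heidi, Sales); (80, Judy, Ops); (80, Judy, Sales)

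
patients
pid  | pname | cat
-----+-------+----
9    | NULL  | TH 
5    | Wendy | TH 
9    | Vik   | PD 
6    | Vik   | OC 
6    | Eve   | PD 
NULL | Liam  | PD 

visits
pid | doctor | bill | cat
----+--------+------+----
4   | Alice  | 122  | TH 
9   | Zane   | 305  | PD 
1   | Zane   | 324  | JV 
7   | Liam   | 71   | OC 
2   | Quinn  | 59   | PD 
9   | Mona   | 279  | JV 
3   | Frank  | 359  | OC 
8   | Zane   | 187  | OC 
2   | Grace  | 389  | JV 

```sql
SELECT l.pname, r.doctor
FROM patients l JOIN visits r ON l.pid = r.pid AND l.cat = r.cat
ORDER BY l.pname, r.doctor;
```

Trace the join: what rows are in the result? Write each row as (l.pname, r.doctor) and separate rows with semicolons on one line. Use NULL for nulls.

INNER JOIN keeps only pairs where the ON condition holds.
Matching on l.pid = r.pid AND l.cat = r.cat. A NULL in a compared column never satisfies the condition.
- pid=9, cat=TH: no matching r row, dropped.
- pid=5, cat=TH: no matching r row, dropped.
- pid=9, cat=PD: 1 matching r row(s), so 1 row(s) emitted.
- pid=6, cat=OC: no matching r row, dropped.
- pid=6, cat=PD: no matching r row, dropped.
- pid=NULL, cat=PD: no matching r row, dropped.
After projecting and ordering:
l.pname | r.doctor
Vik | Zane

(Vik, Zane)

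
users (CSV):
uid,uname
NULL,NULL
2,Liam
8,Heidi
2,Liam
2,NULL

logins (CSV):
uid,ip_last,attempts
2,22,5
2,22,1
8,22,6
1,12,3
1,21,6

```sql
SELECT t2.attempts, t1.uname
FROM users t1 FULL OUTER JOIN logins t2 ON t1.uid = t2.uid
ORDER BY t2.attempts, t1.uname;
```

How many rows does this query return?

10

FULL OUTER JOIN keeps every row from both sides; unmatched rows get NULL for the other side's columns.
Matching on t1.uid = t2.uid. A NULL in a compared column never satisfies the condition.
Matched pairs: 7; unmatched t1 rows kept: 1; unmatched t2 rows kept: 2.
Total: 7 matched + 3 padded = 10 rows.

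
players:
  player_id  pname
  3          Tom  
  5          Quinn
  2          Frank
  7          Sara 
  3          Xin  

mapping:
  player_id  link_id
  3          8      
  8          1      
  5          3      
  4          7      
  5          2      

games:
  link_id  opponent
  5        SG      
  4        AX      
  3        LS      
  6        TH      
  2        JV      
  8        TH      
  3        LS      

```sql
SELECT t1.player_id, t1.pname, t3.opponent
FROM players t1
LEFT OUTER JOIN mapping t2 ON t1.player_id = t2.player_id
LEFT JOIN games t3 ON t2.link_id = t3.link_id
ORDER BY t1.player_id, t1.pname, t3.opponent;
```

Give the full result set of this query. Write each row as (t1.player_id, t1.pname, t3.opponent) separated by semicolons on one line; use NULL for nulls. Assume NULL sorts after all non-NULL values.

Joins associate left-to-right: players LEFT JOIN mapping on player_id gives 6 intermediate row(s).
Then LEFT JOIN `games t3` on link_id: each of those 6 rows is kept; rows whose t2.link_id has no match in t3 get NULL for t3's columns.

(2, Frank, NULL); (3, Tom, TH); (3, Xin, TH); (5, Quinn, JV); (5, Quinn, LS); (5, Quinn, LS); (7, Sara, NULL)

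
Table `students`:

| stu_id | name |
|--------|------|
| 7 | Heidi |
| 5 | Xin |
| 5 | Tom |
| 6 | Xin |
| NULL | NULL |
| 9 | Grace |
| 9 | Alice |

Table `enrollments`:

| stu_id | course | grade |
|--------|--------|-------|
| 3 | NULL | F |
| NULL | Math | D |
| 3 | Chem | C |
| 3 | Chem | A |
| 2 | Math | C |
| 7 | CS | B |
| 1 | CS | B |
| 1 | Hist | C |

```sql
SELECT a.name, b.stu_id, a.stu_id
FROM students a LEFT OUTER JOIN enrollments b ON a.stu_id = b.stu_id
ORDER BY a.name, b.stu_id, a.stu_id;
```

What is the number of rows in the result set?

LEFT JOIN keeps every row from `students`; unmatched rows get NULL for `enrollments`'s columns.
Matching on a.stu_id = b.stu_id. A NULL in a compared column never satisfies the condition.
- stu_id=7: 1 matching b row(s), so 1 row(s) emitted.
- stu_id=5: no b row matches, row kept with b columns NULL.
- stu_id=5: no b row matches, row kept with b columns NULL.
- stu_id=6: no b row matches, row kept with b columns NULL.
- stu_id=NULL: no b row matches, row kept with b columns NULL.
- stu_id=9: no b row matches, row kept with b columns NULL.
- stu_id=9: no b row matches, row kept with b columns NULL.
Total: 1 matched + 6 padded = 7 rows.

7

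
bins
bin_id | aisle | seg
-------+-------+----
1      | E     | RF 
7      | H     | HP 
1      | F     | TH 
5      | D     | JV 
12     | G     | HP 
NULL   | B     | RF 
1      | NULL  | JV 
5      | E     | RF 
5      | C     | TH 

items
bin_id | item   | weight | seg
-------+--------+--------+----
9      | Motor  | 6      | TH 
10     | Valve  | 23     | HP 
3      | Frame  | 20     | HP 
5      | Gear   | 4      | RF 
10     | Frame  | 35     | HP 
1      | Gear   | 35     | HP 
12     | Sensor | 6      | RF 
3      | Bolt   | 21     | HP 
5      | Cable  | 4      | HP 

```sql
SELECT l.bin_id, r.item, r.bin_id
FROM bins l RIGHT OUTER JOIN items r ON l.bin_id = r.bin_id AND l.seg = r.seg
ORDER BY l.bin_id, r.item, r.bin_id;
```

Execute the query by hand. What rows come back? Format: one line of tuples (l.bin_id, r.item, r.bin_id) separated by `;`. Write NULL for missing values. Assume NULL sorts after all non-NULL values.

(5, Gear, 5); (NULL, Bolt, 3); (NULL, Cable, 5); (NULL, Frame, 3); (NULL, Frame, 10); (NULL, Gear, 1); (NULL, Motor, 9); (NULL, Sensor, 12); (NULL, Valve, 10)

RIGHT JOIN keeps every row from `items`; unmatched rows get NULL for `bins`'s columns.
Matching on l.bin_id = r.bin_id AND l.seg = r.seg. A NULL in a compared column never satisfies the condition.
- l[0] bin_id=1, seg=RF → no match.
- l[1] bin_id=7, seg=HP → no match.
- l[2] bin_id=1, seg=TH → no match.
- l[3] bin_id=5, seg=JV → no match.
- l[4] bin_id=12, seg=HP → no match.
- l[5] bin_id=NULL, seg=RF → no match.
- l[6] bin_id=1, seg=JV → no match.
- l[7] bin_id=5, seg=RF → 1 match(es) in r → 1 row(s).
- l[8] bin_id=5, seg=TH → no match.
- 8 row(s) from r found no l partner → padded with NULL.
After projecting and ordering:
l.bin_id | r.item | r.bin_id
5 | Gear | 5
NULL | Bolt | 3
NULL | Cable | 5
NULL | Frame | 3
NULL | Frame | 10
NULL | Gear | 1
NULL | Motor | 9
NULL | Sensor | 12
NULL | Valve | 10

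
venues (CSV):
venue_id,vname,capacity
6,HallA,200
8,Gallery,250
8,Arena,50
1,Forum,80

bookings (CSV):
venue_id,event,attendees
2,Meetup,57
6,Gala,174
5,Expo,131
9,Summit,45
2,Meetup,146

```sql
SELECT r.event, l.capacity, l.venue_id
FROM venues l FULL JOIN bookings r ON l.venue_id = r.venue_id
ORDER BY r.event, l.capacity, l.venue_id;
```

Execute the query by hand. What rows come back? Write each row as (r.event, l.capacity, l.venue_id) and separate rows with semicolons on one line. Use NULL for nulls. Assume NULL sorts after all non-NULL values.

(Expo, NULL, NULL); (Gala, 200, 6); (Meetup, NULL, NULL); (Meetup, NULL, NULL); (Summit, NULL, NULL); (NULL, 50, 8); (NULL, 80, 1); (NULL, 250, 8)

FULL OUTER JOIN keeps every row from both sides; unmatched rows get NULL for the other side's columns.
Matching on l.venue_id = r.venue_id.
Matched pairs: 1; unmatched l rows kept: 3; unmatched r rows kept: 4.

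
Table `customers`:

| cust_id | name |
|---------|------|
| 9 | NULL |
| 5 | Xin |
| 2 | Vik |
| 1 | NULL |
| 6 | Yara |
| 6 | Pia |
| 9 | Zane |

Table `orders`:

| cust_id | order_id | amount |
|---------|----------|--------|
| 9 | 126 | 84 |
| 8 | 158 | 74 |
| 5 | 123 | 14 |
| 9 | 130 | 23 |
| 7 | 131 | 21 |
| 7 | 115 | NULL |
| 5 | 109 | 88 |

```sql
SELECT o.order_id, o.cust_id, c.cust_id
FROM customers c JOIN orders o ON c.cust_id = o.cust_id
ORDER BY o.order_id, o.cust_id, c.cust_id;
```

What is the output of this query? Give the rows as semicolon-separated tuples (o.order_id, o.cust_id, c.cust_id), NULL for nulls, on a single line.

(109, 5, 5); (123, 5, 5); (126, 9, 9); (126, 9, 9); (130, 9, 9); (130, 9, 9)

INNER JOIN keeps only pairs where the ON condition holds.
Matching on c.cust_id = o.cust_id.
- c (cust_id=9) pairs with 2 row(s) of o.
- c (cust_id=5) pairs with 2 row(s) of o.
- c (cust_id=2) has no partner → excluded.
- c (cust_id=1) has no partner → excluded.
- c (cust_id=6) has no partner → excluded.
- c (cust_id=6) has no partner → excluded.
- c (cust_id=9) pairs with 2 row(s) of o.
After projecting and ordering:
o.order_id | o.cust_id | c.cust_id
109 | 5 | 5
123 | 5 | 5
126 | 9 | 9
126 | 9 | 9
130 | 9 | 9
130 | 9 | 9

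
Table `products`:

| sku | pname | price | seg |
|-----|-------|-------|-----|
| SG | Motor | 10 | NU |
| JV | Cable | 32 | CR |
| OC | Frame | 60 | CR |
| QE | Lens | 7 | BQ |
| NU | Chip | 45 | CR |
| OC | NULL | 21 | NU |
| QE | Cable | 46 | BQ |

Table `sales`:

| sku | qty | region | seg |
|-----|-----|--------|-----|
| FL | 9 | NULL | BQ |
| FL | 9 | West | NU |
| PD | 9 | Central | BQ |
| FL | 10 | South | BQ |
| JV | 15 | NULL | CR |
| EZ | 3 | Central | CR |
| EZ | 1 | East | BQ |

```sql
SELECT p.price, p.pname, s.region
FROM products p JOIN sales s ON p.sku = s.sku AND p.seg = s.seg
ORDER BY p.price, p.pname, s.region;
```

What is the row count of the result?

1

INNER JOIN keeps only pairs where the ON condition holds.
Matching on p.sku = s.sku AND p.seg = s.seg.
- sku=SG, seg=NU: no matching s row, dropped.
- sku=JV, seg=CR: 1 matching s row(s), so 1 row(s) emitted.
- sku=OC, seg=CR: no matching s row, dropped.
- sku=QE, seg=BQ: no matching s row, dropped.
- sku=NU, seg=CR: no matching s row, dropped.
- sku=OC, seg=NU: no matching s row, dropped.
- sku=QE, seg=BQ: no matching s row, dropped.
Total: 1 rows.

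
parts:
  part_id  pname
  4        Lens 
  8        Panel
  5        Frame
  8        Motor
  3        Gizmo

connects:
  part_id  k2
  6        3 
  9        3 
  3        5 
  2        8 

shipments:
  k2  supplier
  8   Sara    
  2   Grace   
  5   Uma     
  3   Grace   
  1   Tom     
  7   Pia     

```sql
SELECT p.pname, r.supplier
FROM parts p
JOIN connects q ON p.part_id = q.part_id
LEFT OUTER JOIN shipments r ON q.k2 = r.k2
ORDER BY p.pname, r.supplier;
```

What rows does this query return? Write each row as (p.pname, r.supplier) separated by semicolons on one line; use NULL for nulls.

Step 1 — p INNER JOIN q on part_id → 1 row(s).
Then LEFT JOIN `shipments r` on k2: each of those 1 rows is kept; rows whose q.k2 has no match in r get NULL for r's columns.

(Gizmo, Uma)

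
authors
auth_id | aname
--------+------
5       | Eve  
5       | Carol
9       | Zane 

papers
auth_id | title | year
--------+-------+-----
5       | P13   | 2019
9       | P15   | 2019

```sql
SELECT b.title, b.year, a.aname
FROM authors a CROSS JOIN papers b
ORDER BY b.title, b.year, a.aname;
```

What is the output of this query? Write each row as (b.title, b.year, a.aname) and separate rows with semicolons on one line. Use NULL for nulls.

CROSS JOIN pairs every row of `authors` with every row of `papers`: 3 × 2 = 6 rows.
After projecting and ordering:
b.title | b.year | a.aname
P13 | 2019 | Carol
P13 | 2019 | Eve
P13 | 2019 | Zane
P15 | 2019 | Carol
P15 | 2019 | Eve
P15 | 2019 | Zane

(P13, 2019, Carol); (P13, 2019, Eve); (P13, 2019, Zane); (P15, 2019, Carol); (P15, 2019, Eve); (P15, 2019, Zane)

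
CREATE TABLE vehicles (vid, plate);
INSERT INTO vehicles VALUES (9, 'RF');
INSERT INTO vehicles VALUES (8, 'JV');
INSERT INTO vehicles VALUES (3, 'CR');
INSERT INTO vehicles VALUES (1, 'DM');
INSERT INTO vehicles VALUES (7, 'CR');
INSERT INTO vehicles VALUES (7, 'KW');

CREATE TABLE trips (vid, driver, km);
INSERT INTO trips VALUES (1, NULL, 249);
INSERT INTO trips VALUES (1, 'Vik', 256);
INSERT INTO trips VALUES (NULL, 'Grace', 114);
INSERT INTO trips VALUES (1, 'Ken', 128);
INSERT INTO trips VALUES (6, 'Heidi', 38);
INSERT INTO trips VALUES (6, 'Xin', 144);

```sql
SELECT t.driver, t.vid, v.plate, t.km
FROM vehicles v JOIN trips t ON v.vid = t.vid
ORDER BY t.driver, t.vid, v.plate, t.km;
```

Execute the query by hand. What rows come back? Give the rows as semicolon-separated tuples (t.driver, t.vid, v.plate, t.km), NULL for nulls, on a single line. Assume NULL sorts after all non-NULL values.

INNER JOIN keeps only pairs where the ON condition holds.
Matching on v.vid = t.vid. A NULL in a compared column never satisfies the condition.
- vid=9: no matching t row, dropped.
- vid=8: no matching t row, dropped.
- vid=3: no matching t row, dropped.
- vid=1: 3 matching t row(s), so 3 row(s) emitted.
- vid=7: no matching t row, dropped.
- vid=7: no matching t row, dropped.
After projecting and ordering:
t.driver | t.vid | v.plate | t.km
Ken | 1 | DM | 128
Vik | 1 | DM | 256
NULL | 1 | DM | 249

(Ken, 1, DM, 128); (Vik, 1, DM, 256); (NULL, 1, DM, 249)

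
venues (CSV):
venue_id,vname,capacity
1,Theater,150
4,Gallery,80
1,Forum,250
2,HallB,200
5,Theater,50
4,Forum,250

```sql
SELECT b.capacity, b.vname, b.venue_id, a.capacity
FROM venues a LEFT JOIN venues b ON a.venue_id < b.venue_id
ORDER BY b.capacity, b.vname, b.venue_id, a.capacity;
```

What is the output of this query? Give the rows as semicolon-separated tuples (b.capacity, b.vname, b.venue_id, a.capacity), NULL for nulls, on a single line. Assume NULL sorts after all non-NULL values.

LEFT JOIN keeps every row from `venues a`; unmatched rows get NULL for `venues b`'s columns.
Matching on a.venue_id < b.venue_id.
- a (venue_id=1) pairs with 4 row(s) of b.
- a (venue_id=4) pairs with 1 row(s) of b.
- a (venue_id=1) pairs with 4 row(s) of b.
- a (venue_id=2) pairs with 3 row(s) of b.
- a (venue_id=5) has no partner → padded with NULL.
- a (venue_id=4) pairs with 1 row(s) of b.

(50, Theater, 5, 80); (50, Theater, 5, 150); (50, Theater, 5, 200); (50, Theater, 5, 250); (50, Theater, 5, 250); (80, Gallery, 4, 150); (80, Gallery, 4, 200); (80, Gallery, 4, 250); (200, HallB, 2, 150); (200, HallB, 2, 250); (250, Forum, 4, 150); (250, Forum, 4, 200); (250, Forum, 4, 250); (NULL, NULL, NULL, 50)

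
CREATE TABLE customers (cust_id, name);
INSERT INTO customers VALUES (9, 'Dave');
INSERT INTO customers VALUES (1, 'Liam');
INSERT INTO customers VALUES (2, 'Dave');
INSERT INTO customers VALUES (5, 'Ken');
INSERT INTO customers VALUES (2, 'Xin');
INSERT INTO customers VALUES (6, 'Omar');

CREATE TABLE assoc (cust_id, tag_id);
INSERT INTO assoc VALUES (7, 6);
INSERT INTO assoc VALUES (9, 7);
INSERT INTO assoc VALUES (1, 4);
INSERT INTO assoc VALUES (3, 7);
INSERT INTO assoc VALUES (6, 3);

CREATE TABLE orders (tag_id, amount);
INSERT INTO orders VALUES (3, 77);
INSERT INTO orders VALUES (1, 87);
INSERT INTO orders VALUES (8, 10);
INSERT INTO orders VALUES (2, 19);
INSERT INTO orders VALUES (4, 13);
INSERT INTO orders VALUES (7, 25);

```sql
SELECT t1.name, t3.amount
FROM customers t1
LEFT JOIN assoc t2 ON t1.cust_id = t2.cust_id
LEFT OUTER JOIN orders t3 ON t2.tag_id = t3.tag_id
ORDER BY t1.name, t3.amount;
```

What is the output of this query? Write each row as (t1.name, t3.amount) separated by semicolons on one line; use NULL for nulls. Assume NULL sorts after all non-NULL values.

Step 1 — t1 LEFT JOIN t2 on cust_id → 6 row(s).
Then LEFT JOIN `orders t3` on tag_id: each of those 6 rows is kept; rows whose t2.tag_id has no match in t3 get NULL for t3's columns.

(Dave, 25); (Dave, NULL); (Ken, NULL); (Liam, 13); (Omar, 77); (Xin, NULL)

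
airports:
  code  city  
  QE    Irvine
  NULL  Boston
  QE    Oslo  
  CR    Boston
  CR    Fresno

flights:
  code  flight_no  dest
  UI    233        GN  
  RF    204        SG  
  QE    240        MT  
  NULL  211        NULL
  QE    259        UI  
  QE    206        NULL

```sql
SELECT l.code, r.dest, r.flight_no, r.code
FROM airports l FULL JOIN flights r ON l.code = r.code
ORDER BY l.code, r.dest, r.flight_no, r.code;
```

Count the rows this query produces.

FULL OUTER JOIN keeps every row from both sides; unmatched rows get NULL for the other side's columns.
Matching on l.code = r.code. A NULL in a compared column never satisfies the condition.
- l (code=QE) pairs with 3 row(s) of r.
- l (code=NULL) has no partner → padded with NULL.
- l (code=QE) pairs with 3 row(s) of r.
- l (code=CR) has no partner → padded with NULL.
- l (code=CR) has no partner → padded with NULL.
- plus 3 unmatched r row(s), each kept with NULL l columns.
Total: 6 matched + 6 padded = 12 rows.

12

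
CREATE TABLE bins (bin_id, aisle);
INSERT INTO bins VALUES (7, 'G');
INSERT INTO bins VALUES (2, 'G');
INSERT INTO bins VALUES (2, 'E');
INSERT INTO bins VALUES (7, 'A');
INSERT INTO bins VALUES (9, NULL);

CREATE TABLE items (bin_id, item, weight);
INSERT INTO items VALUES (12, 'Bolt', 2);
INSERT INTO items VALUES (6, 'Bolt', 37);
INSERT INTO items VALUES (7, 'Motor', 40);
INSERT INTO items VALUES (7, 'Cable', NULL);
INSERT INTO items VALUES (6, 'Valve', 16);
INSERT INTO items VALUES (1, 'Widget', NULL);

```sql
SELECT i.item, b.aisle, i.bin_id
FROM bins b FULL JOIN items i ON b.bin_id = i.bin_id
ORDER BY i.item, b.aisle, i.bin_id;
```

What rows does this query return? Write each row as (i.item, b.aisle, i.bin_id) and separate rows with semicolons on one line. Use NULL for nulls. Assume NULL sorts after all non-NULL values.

FULL OUTER JOIN keeps every row from both sides; unmatched rows get NULL for the other side's columns.
Matching on b.bin_id = i.bin_id.
- bin_id=7: 2 matching i row(s), so 2 row(s) emitted.
- bin_id=2: no i row matches, row kept with i columns NULL.
- bin_id=2: no i row matches, row kept with i columns NULL.
- bin_id=7: 2 matching i row(s), so 2 row(s) emitted.
- bin_id=9: no i row matches, row kept with i columns NULL.
- plus 4 unmatched i row(s), each kept with NULL b columns.

(Bolt, NULL, 6); (Bolt, NULL, 12); (Cable, A, 7); (Cable, G, 7); (Motor, A, 7); (Motor, G, 7); (Valve, NULL, 6); (Widget, NULL, 1); (NULL, E, NULL); (NULL, G, NULL); (NULL, NULL, NULL)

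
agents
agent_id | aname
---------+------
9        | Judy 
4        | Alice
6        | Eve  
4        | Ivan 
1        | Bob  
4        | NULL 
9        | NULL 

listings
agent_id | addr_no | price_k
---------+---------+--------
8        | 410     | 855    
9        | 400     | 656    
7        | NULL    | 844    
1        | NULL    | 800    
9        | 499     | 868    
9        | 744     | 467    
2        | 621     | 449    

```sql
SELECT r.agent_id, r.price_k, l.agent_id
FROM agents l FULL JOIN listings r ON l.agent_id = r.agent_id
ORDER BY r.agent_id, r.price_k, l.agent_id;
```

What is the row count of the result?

FULL OUTER JOIN keeps every row from both sides; unmatched rows get NULL for the other side's columns.
Matching on l.agent_id = r.agent_id.
- agent_id=9: 3 matching r row(s), so 3 row(s) emitted.
- agent_id=4: no r row matches, row kept with r columns NULL.
- agent_id=6: no r row matches, row kept with r columns NULL.
- agent_id=4: no r row matches, row kept with r columns NULL.
- agent_id=1: 1 matching r row(s), so 1 row(s) emitted.
- agent_id=4: no r row matches, row kept with r columns NULL.
- agent_id=9: 3 matching r row(s), so 3 row(s) emitted.
- 3 row(s) from r found no l partner → padded with NULL.
Total: 7 matched + 7 padded = 14 rows.

14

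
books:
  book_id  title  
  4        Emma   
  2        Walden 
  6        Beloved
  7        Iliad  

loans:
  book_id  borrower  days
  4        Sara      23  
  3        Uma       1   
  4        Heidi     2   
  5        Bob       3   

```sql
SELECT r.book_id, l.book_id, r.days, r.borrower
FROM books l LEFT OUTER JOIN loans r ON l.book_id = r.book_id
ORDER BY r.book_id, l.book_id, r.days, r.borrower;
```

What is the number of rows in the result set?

LEFT JOIN keeps every row from `books`; unmatched rows get NULL for `loans`'s columns.
Matching on l.book_id = r.book_id.
Matched pairs: 2; unmatched l rows kept: 3.
Total: 2 matched + 3 padded = 5 rows.

5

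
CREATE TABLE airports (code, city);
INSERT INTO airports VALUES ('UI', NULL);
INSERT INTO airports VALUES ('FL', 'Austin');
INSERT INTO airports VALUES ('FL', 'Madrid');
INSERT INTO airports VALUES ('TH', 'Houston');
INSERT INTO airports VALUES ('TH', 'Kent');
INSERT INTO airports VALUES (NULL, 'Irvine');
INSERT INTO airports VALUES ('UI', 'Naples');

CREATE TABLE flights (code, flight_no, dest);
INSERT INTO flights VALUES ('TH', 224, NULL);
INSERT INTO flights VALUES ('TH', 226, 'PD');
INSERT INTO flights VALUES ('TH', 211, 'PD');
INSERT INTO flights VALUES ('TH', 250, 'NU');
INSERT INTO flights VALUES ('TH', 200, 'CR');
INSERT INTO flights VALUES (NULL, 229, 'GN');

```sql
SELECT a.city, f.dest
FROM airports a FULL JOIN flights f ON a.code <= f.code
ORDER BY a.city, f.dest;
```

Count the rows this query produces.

24

FULL OUTER JOIN keeps every row from both sides; unmatched rows get NULL for the other side's columns.
Matching on a.code <= f.code. A NULL in a compared column never satisfies the condition.
- a (code=UI) has no partner → padded with NULL.
- a (code=FL) pairs with 5 row(s) of f.
- a (code=FL) pairs with 5 row(s) of f.
- a (code=TH) pairs with 5 row(s) of f.
- a (code=TH) pairs with 5 row(s) of f.
- a (code=NULL) has no partner → padded with NULL.
- a (code=UI) has no partner → padded with NULL.
- 1 row(s) from f found no a partner → padded with NULL.
Total: 20 matched + 4 padded = 24 rows.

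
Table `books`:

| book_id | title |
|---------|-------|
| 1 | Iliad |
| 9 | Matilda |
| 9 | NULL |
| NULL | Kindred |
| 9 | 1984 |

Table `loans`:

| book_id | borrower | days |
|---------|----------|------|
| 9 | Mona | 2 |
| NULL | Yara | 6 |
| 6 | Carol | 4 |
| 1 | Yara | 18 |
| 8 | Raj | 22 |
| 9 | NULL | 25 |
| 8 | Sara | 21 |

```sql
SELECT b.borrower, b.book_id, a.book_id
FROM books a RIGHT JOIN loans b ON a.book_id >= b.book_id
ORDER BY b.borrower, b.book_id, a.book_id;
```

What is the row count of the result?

RIGHT JOIN keeps every row from `loans`; unmatched rows get NULL for `books`'s columns.
Matching on a.book_id >= b.book_id. A NULL in a compared column never satisfies the condition.
- a[0] book_id=1 → 1 match(es) in b → 1 row(s).
- a[1] book_id=9 → 6 match(es) in b → 6 row(s).
- a[2] book_id=9 → 6 match(es) in b → 6 row(s).
- a[3] book_id=NULL → no match.
- a[4] book_id=9 → 6 match(es) in b → 6 row(s).
- plus 1 unmatched b row(s), each kept with NULL a columns.
Total: 19 matched + 1 padded = 20 rows.

20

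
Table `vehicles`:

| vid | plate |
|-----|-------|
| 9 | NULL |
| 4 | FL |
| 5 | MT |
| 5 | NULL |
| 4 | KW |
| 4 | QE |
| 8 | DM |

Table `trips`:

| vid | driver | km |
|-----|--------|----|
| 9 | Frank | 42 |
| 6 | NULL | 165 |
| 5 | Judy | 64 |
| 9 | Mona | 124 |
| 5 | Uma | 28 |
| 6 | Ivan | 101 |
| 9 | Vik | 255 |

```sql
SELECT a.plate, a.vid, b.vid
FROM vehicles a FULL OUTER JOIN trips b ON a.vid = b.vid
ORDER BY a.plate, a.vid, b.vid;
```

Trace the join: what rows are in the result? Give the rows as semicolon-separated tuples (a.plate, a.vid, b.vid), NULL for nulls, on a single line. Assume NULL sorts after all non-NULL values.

(DM, 8, NULL); (FL, 4, NULL); (KW, 4, NULL); (MT, 5, 5); (MT, 5, 5); (QE, 4, NULL); (NULL, 5, 5); (NULL, 5, 5); (NULL, 9, 9); (NULL, 9, 9); (NULL, 9, 9); (NULL, NULL, 6); (NULL, NULL, 6)

FULL OUTER JOIN keeps every row from both sides; unmatched rows get NULL for the other side's columns.
Matching on a.vid = b.vid.
- vid=9: 3 matching b row(s), so 3 row(s) emitted.
- vid=4: no b row matches, row kept with b columns NULL.
- vid=5: 2 matching b row(s), so 2 row(s) emitted.
- vid=5: 2 matching b row(s), so 2 row(s) emitted.
- vid=4: no b row matches, row kept with b columns NULL.
- vid=4: no b row matches, row kept with b columns NULL.
- vid=8: no b row matches, row kept with b columns NULL.
- 2 b row(s) had no a match → kept, a columns NULL.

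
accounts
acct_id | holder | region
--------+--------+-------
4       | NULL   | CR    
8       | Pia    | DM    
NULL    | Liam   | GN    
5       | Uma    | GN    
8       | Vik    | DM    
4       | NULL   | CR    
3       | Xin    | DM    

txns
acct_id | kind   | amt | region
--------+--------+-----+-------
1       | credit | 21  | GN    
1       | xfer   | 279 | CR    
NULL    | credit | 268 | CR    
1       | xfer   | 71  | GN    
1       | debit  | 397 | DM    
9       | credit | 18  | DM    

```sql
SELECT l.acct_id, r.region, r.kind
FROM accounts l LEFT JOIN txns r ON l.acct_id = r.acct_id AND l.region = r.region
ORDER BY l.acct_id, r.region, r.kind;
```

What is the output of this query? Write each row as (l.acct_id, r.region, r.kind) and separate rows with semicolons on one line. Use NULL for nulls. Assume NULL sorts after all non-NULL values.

LEFT JOIN keeps every row from `accounts`; unmatched rows get NULL for `txns`'s columns.
Matching on l.acct_id = r.acct_id AND l.region = r.region. A NULL in a compared column never satisfies the condition.
Matched pairs: 0; unmatched l rows kept: 7.

(3, NULL, NULL); (4, NULL, NULL); (4, NULL, NULL); (5, NULL, NULL); (8, NULL, NULL); (8, NULL, NULL); (NULL, NULL, NULL)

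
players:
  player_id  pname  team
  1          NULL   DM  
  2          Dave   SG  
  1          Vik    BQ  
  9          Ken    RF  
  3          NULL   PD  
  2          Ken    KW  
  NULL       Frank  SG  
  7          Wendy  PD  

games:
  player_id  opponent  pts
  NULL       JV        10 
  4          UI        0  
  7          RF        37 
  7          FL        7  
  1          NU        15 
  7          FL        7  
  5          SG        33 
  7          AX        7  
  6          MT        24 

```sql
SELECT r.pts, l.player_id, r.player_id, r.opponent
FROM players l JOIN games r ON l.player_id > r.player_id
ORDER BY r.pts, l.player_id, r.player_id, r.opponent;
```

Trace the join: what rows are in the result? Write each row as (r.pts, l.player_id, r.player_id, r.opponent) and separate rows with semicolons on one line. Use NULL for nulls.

(0, 7, 4, UI); (0, 9, 4, UI); (7, 9, 7, AX); (7, 9, 7, FL); (7, 9, 7, FL); (15, 2, 1, NU); (15, 2, 1, NU); (15, 3, 1, NU); (15, 7, 1, NU); (15, 9, 1, NU); (24, 7, 6, MT); (24, 9, 6, MT); (33, 7, 5, SG); (33, 9, 5, SG); (37, 9, 7, RF)

INNER JOIN keeps only pairs where the ON condition holds.
Matching on l.player_id > r.player_id. A NULL in a compared column never satisfies the condition.
- l (player_id=1) has no partner → excluded.
- l (player_id=2) pairs with 1 row(s) of r.
- l (player_id=1) has no partner → excluded.
- l (player_id=9) pairs with 8 row(s) of r.
- l (player_id=3) pairs with 1 row(s) of r.
- l (player_id=2) pairs with 1 row(s) of r.
- l (player_id=NULL) has no partner → excluded.
- l (player_id=7) pairs with 4 row(s) of r.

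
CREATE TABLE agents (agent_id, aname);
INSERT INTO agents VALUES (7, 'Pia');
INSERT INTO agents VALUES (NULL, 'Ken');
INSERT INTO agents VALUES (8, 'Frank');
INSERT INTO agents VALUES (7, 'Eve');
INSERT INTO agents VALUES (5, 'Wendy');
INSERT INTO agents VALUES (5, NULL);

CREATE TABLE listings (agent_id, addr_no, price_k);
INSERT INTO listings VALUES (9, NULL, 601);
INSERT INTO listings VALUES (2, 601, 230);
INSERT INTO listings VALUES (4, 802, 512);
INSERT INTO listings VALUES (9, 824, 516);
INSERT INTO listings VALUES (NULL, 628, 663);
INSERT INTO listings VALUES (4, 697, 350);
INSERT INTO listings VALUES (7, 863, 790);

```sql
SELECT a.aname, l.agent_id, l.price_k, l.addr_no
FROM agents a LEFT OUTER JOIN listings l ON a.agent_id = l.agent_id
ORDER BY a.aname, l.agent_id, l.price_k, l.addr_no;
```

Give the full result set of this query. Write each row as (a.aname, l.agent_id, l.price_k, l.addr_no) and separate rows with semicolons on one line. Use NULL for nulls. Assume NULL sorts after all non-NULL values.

(Eve, 7, 790, 863); (Frank, NULL, NULL, NULL); (Ken, NULL, NULL, NULL); (Pia, 7, 790, 863); (Wendy, NULL, NULL, NULL); (NULL, NULL, NULL, NULL)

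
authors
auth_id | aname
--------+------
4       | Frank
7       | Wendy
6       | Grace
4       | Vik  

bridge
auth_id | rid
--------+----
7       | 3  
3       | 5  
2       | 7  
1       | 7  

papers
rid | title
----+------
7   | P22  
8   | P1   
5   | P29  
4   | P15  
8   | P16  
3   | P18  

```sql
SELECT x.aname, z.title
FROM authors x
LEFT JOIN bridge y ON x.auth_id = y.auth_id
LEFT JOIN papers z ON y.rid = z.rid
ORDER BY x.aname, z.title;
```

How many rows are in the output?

4

Step 1 — x LEFT JOIN y on auth_id → 4 row(s).
Then LEFT JOIN `papers z` on rid: each of those 4 rows is kept; rows whose y.rid has no match in z get NULL for z's columns.
Result: 4 row(s).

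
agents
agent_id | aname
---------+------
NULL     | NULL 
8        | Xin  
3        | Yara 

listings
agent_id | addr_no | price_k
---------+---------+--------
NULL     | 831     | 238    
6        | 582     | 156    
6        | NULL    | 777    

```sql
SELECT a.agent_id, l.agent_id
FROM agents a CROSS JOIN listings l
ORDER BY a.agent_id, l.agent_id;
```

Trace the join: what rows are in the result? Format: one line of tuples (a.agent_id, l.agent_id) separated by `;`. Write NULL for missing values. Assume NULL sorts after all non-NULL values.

CROSS JOIN pairs every row of `agents` with every row of `listings`: 3 × 3 = 9 rows.
After projecting and ordering:
a.agent_id | l.agent_id
3 | 6
3 | 6
3 | NULL
8 | 6
8 | 6
8 | NULL
NULL | 6
NULL | 6
NULL | NULL

(3, 6); (3, 6); (3, NULL); (8, 6); (8, 6); (8, NULL); (NULL, 6); (NULL, 6); (NULL, NULL)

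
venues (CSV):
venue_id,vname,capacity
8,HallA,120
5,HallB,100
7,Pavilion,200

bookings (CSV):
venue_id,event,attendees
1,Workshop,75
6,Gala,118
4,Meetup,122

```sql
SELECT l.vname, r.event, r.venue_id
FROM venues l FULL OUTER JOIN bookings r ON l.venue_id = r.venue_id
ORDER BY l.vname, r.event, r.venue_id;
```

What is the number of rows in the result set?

FULL OUTER JOIN keeps every row from both sides; unmatched rows get NULL for the other side's columns.
Matching on l.venue_id = r.venue_id.
- l (venue_id=8) has no partner → padded with NULL.
- l (venue_id=5) has no partner → padded with NULL.
- l (venue_id=7) has no partner → padded with NULL.
- 3 row(s) from r found no l partner → padded with NULL.
Total: 0 matched + 6 padded = 6 rows.

6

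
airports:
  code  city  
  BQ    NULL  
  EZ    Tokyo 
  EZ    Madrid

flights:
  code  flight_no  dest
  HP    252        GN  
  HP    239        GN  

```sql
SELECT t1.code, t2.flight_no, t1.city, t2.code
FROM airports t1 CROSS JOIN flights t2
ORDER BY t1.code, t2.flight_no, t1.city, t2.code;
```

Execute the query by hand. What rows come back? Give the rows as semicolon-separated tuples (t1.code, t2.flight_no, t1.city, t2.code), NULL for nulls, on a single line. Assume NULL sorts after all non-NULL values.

(BQ, 239, NULL, HP); (BQ, 252, NULL, HP); (EZ, 239, Madrid, HP); (EZ, 239, Tokyo, HP); (EZ, 252, Madrid, HP); (EZ, 252, Tokyo, HP)

CROSS JOIN pairs every row of `airports` with every row of `flights`: 3 × 2 = 6 rows.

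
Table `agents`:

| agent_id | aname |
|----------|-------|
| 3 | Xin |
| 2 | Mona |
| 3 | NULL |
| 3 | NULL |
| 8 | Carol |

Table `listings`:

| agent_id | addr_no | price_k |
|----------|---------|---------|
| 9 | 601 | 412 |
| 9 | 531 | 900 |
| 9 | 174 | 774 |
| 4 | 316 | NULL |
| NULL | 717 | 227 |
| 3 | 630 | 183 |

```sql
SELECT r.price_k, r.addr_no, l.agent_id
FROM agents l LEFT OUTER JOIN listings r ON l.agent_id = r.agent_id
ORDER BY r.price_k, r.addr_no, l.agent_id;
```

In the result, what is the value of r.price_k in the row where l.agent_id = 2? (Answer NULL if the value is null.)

NULL

LEFT JOIN keeps every row from `agents`; unmatched rows get NULL for `listings`'s columns.
Matching on l.agent_id = r.agent_id. A NULL in a compared column never satisfies the condition.
- l row (agent_id=3): matches 1 r row(s) → 1 output row(s).
- l row (agent_id=2): no match → kept, r columns NULL.
- l row (agent_id=3): matches 1 r row(s) → 1 output row(s).
- l row (agent_id=3): matches 1 r row(s) → 1 output row(s).
- l row (agent_id=8): no match → kept, r columns NULL.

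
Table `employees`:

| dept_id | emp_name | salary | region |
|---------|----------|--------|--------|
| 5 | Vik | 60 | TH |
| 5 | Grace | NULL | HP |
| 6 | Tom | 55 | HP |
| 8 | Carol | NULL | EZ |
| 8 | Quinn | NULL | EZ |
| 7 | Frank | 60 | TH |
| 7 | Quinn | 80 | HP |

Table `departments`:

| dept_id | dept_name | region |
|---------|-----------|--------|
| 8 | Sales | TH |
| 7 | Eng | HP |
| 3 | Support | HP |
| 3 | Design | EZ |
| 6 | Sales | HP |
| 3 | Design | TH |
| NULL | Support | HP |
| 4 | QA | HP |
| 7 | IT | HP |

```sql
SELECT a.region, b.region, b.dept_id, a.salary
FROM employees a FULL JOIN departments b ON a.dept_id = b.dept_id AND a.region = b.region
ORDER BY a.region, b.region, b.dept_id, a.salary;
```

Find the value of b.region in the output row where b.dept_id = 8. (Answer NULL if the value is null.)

FULL OUTER JOIN keeps every row from both sides; unmatched rows get NULL for the other side's columns.
Matching on a.dept_id = b.dept_id AND a.region = b.region. A NULL in a compared column never satisfies the condition.
Matched pairs: 3; unmatched a rows kept: 5; unmatched b rows kept: 6.

TH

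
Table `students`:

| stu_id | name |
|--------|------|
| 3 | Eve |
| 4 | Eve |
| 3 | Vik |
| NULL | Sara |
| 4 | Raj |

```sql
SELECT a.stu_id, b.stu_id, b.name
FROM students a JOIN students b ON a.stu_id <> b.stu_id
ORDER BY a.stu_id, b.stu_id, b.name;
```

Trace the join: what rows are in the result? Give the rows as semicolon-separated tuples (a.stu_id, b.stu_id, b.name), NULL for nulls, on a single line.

INNER JOIN keeps only pairs where the ON condition holds.
Matching on a.stu_id <> b.stu_id. A NULL in a compared column never satisfies the condition.
Matched pairs: 8.

(3, 4, Eve); (3, 4, Eve); (3, 4, Raj); (3, 4, Raj); (4, 3, Eve); (4, 3, Eve); (4, 3, Vik); (4, 3, Vik)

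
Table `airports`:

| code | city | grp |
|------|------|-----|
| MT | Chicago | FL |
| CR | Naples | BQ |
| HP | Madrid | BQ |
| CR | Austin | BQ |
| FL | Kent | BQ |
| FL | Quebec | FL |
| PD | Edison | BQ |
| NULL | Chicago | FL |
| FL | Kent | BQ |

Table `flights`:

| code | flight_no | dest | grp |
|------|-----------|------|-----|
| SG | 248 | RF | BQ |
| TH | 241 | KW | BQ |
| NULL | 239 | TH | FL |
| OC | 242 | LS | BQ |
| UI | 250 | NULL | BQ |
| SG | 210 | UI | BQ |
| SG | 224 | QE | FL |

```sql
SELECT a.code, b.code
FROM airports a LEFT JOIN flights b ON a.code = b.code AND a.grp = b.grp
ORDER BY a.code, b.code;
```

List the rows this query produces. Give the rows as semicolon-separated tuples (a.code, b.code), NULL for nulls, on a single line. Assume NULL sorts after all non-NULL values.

(CR, NULL); (CR, NULL); (FL, NULL); (FL, NULL); (FL, NULL); (HP, NULL); (MT, NULL); (PD, NULL); (NULL, NULL)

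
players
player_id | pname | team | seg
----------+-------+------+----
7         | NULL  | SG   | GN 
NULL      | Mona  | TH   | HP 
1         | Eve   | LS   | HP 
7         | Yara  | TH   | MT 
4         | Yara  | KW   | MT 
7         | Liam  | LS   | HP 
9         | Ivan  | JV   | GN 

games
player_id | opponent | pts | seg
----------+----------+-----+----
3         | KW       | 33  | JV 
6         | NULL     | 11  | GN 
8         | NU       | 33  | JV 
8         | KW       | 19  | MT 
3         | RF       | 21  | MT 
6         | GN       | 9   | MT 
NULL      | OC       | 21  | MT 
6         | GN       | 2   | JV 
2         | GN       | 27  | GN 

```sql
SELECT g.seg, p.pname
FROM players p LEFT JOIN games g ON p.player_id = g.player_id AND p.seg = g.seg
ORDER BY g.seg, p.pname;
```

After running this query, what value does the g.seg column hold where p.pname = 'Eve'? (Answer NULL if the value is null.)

NULL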